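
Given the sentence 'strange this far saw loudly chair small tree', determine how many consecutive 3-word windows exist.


Word trigrams from [8] words:
  Trigram 1: (strange this far)
  Trigram 2: (this far saw)
  Trigram 3: (far saw loudly)
  Trigram 4: (saw loudly chair)
  Trigram 5: (loudly chair small)
  Trigram 6: (chair small tree)
Total word trigrams: 8 - 2 = 6

6


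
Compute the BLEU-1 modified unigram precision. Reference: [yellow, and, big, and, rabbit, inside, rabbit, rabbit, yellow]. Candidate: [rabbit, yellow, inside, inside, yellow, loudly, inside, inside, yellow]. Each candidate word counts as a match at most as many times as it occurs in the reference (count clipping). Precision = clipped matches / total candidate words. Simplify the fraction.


Reference word counts: {'and': 2, 'big': 1, 'inside': 1, 'rabbit': 3, 'yellow': 2}
Checking each candidate word (with clipping):
  'rabbit' -> in reference (ref count 3, used 1/3) -> match (matches: 1)
  'yellow' -> in reference (ref count 2, used 1/2) -> match (matches: 2)
  'inside' -> in reference (ref count 1, used 1/1) -> match (matches: 3)
  'inside' -> ref count 1 already used up (1/1) -> clipped, no match (matches: 3)
  'yellow' -> in reference (ref count 2, used 2/2) -> match (matches: 4)
  'loudly' -> not in reference -> no match (matches: 4)
  'inside' -> ref count 1 already used up (1/1) -> clipped, no match (matches: 4)
  'inside' -> ref count 1 already used up (1/1) -> clipped, no match (matches: 4)
  'yellow' -> ref count 2 already used up (2/2) -> clipped, no match (matches: 4)
Clipped matches: 4, Candidate length: 9
Precision = 4/9

4/9


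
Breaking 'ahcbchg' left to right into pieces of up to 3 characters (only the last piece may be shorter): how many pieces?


'ahcbchg' has 7 characters.
Chunking with max size 3:
  Chunk 1: 'ahc' (positions 0-2)
  Chunk 2: 'bch' (positions 3-5)
  Chunk 3: 'g' (positions 6-6)
Total chunks: ceil(7 / 3) = 3

3


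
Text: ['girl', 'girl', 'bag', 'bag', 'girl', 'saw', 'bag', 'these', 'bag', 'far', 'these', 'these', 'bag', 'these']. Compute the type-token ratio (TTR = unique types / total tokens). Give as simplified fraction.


Tokens: 14
Unique types: ('bag', 'far', 'girl', 'saw', 'these') = 5
TTR = 5/14
Already in lowest terms.

5/14


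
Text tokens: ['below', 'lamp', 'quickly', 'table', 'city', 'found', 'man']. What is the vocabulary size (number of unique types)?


Listing all tokens and tracking unique types:
  Token 1: 'below' -> NEW (unique so far: 1)
  Token 2: 'lamp' -> NEW (unique so far: 2)
  Token 3: 'quickly' -> NEW (unique so far: 3)
  Token 4: 'table' -> NEW (unique so far: 4)
  Token 5: 'city' -> NEW (unique so far: 5)
  Token 6: 'found' -> NEW (unique so far: 6)
  Token 7: 'man' -> NEW (unique so far: 7)
Unique types: ('below', 'city', 'found', 'lamp', 'man', 'quickly', 'table')
Vocabulary size: 7

7


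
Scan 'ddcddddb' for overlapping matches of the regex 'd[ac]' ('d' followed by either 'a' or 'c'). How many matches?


Pattern: d[ac] means 'd' followed by either 'a' or 'c'.
Scanning 'ddcddddb' position-by-position:
  Pos 0: window 'dd' -> no
  Pos 1: window 'dc' -> MATCH
  Pos 2: window 'cd' -> no
  Pos 3: window 'dd' -> no
  Pos 4: window 'dd' -> no
  Pos 5: window 'dd' -> no
  Pos 6: window 'db' -> no
  Pos 7: window 'b' -> no
Total matches: 1

1


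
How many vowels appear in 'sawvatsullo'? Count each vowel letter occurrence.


Scanning each character of 'sawvatsullo':
  Position 1: 's' -> consonant (running count: 0)
  Position 2: 'a' -> vowel (running count: 1)
  Position 3: 'w' -> consonant (running count: 1)
  Position 4: 'v' -> consonant (running count: 1)
  Position 5: 'a' -> vowel (running count: 2)
  Position 6: 't' -> consonant (running count: 2)
  Position 7: 's' -> consonant (running count: 2)
  Position 8: 'u' -> vowel (running count: 3)
  Position 9: 'l' -> consonant (running count: 3)
  Position 10: 'l' -> consonant (running count: 3)
  Position 11: 'o' -> vowel (running count: 4)
Total vowels: 4

4


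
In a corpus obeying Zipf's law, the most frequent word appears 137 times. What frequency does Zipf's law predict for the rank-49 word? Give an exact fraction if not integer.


Zipf's law: freq(rank) = f1 / rank
f1 = 137, rank = 49
freq = 137 / 49
GCD(137, 49) = 1
Simplified: 137/49

137/49


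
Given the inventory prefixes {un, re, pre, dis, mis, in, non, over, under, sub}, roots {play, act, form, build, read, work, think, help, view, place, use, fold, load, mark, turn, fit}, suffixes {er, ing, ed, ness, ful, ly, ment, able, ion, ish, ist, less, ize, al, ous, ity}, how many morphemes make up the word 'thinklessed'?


Segmenting 'thinklessed' against the inventory:
  'think' -> root (morpheme 1)
  'less' -> suffix (morpheme 2)
  'ed' -> suffix (morpheme 3)
Total morphemes: 3

3


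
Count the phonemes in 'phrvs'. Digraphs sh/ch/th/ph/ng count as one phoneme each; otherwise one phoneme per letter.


Parsing 'phrvs' greedily, digraphs first:
  'ph' -> digraph (1 consonant phoneme) (phonemes so far: 1)
  'r' -> consonant phoneme (phonemes so far: 2)
  'v' -> consonant phoneme (phonemes so far: 3)
  's' -> consonant phoneme (phonemes so far: 4)
Total phonemes: 4

4


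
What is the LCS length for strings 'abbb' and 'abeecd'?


DP table for LCS of 'abbb' and 'abeecd':
       a  b  e  e  c  d
    0  0  0  0  0  0  0
  a 0  1  1  1  1  1  1
  b 0  1  2  2  2  2  2
  b 0  1  2  2  2  2  2
  b 0  1  2  2  2  2  2
LCS: 'ab'
LCS length = 2

2


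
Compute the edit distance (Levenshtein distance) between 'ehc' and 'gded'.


Building DP table for s1='ehc' (len 3) and s2='gded' (len 4):
       g  d  e  d
    0  1  2  3  4
  e 1  1  2  2  3
  h 2  2  2  3  3
  c 3  3  3  3  4
Edit distance = dp[3][4] = 4

4


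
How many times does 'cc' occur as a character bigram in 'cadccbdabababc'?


Scanning 'cadccbdabababc' for bigram 'cc':
  Position 0: 'ca' -> no
  Position 1: 'ad' -> no
  Position 2: 'dc' -> no
  Position 3: 'cc' -> MATCH
  Position 4: 'cb' -> no
  Position 5: 'bd' -> no
  Position 6: 'da' -> no
  Position 7: 'ab' -> no
  Position 8: 'ba' -> no
  Position 9: 'ab' -> no
  Position 10: 'ba' -> no
  Position 11: 'ab' -> no
  Position 12: 'bc' -> no
Total matches: 1

1


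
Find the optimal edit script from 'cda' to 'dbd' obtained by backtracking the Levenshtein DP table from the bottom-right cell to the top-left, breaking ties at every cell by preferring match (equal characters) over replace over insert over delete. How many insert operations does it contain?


Edit distance = 3. Backtracking from cell (3, 3) with preference match > replace > insert > delete,
then listing the resulting alignment 'cda' -> 'dbd' left to right:
  Step 1: replace c->d
  Step 2: replace d->b
  Step 3: replace a->d
Total insertions: 0

0


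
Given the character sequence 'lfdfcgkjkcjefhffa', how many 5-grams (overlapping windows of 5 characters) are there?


String 'lfdfcgkjkcjefhffa' has length L = 17.
Number of overlapping n-grams = L - n + 1
Substituting: 17 - 5 + 1 = 13

13


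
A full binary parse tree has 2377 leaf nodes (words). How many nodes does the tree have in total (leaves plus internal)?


Leaf nodes (terminals): 2377
Internal nodes = n - 1 = 2377 - 1 = 2376
Total = leaves + internal = 2377 + 2376 = 4753

4753


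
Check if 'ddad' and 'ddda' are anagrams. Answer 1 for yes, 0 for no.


Sort characters of 'ddad': 'addd'
Sort characters of 'ddda': 'addd'
Sorted forms match -> they ARE anagrams
Result: 1

1


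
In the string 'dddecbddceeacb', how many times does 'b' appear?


Scanning 'dddecbddceeacb' for 'b':
  Position 5: 'b' -> MATCH (count: 1)
  Position 13: 'b' -> MATCH (count: 2)
Total occurrences of 'b': 2

2


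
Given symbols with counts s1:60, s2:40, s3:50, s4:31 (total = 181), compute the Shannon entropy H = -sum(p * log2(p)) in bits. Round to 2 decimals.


Computing entropy H = -sum(p_i * log2(p_i)):
  s1: p = 60/181 = 0.3315, -p*log2(p) = 0.5281
  s2: p = 40/181 = 0.2210, -p*log2(p) = 0.4813
  s3: p = 50/181 = 0.2762, -p*log2(p) = 0.5127
  s4: p = 31/181 = 0.1713, -p*log2(p) = 0.4360
H = sum of terms = 1.9581
Rounded to 2 decimals: 1.96

1.96


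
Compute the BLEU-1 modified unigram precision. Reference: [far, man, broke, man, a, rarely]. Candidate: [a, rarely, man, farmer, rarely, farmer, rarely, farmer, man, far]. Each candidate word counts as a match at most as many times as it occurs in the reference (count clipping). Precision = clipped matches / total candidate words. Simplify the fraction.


Reference word counts: {'a': 1, 'broke': 1, 'far': 1, 'man': 2, 'rarely': 1}
Checking each candidate word (with clipping):
  'a' -> in reference (ref count 1, used 1/1) -> match (matches: 1)
  'rarely' -> in reference (ref count 1, used 1/1) -> match (matches: 2)
  'man' -> in reference (ref count 2, used 1/2) -> match (matches: 3)
  'farmer' -> not in reference -> no match (matches: 3)
  'rarely' -> ref count 1 already used up (1/1) -> clipped, no match (matches: 3)
  'farmer' -> not in reference -> no match (matches: 3)
  'rarely' -> ref count 1 already used up (1/1) -> clipped, no match (matches: 3)
  'farmer' -> not in reference -> no match (matches: 3)
  'man' -> in reference (ref count 2, used 2/2) -> match (matches: 4)
  'far' -> in reference (ref count 1, used 1/1) -> match (matches: 5)
Clipped matches: 5, Candidate length: 10
Precision = 5/10 = 1/2

1/2


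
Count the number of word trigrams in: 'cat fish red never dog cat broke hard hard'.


Word trigrams from [9] words:
  Trigram 1: (cat fish red)
  Trigram 2: (fish red never)
  Trigram 3: (red never dog)
  Trigram 4: (never dog cat)
  Trigram 5: (dog cat broke)
  Trigram 6: (cat broke hard)
  Trigram 7: (broke hard hard)
Total word trigrams: 9 - 2 = 7

7


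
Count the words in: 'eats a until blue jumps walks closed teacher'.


Counting words by splitting on spaces:
  Word 1: 'eats'
  Word 2: 'a'
  Word 3: 'until'
  Word 4: 'blue'
  Word 5: 'jumps'
  Word 6: 'walks'
  Word 7: 'closed'
  Word 8: 'teacher'
Total words: 8

8


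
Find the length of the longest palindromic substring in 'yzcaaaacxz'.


Scanning 'yzcaaaacxz' for palindromic substrings.
Substring at positions 2-7: 'caaaac'.
Check: reverse('caaaac') = 'caaaac' -> palindrome confirmed.
Neighbouring characters ('z' / 'x') break symmetry, so it cannot extend further.
No longer palindromic substring exists; longest length = 6

6


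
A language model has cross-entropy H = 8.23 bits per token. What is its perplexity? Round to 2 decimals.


Perplexity formula: PP = 2^H
H = 8.23
PP = 2^8.23
Decompose: 2^8.23 = 2^8 * 2^0.23
2^8 = 256, 2^0.23 ~ 1.1728349
PP ~ 256 * 1.1728349 = 300.2457344
Rounded to 2 decimals: 300.25

300.25


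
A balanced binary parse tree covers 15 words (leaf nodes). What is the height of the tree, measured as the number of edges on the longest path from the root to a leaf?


In a balanced binary tree with n leaves the deepest leaf is ceil(log2(n)) edges below the root.
log2(15) = 3.9069
ceil(3.9069) = 4
height (edges) = 4

4


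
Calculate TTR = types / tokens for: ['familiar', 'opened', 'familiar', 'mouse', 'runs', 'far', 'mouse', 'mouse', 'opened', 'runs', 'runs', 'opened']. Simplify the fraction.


Tokens: 12
Unique types: ('familiar', 'far', 'mouse', 'opened', 'runs') = 5
TTR = 5/12
Already in lowest terms.

5/12


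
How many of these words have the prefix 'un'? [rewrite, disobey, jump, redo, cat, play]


Checking each word for prefix 'un':
  'rewrite' -> no (count: 0)
  'disobey' -> no (count: 0)
  'jump' -> no (count: 0)
  'redo' -> no (count: 0)
  'cat' -> no (count: 0)
  'play' -> no (count: 0)
Total with prefix 'un': 0

0


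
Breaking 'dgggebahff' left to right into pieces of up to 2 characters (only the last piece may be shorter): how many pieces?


'dgggebahff' has 10 characters.
Chunking with max size 2:
  Chunk 1: 'dg' (positions 0-1)
  Chunk 2: 'gg' (positions 2-3)
  Chunk 3: 'eb' (positions 4-5)
  Chunk 4: 'ah' (positions 6-7)
  Chunk 5: 'ff' (positions 8-9)
Total chunks: ceil(10 / 2) = 5

5


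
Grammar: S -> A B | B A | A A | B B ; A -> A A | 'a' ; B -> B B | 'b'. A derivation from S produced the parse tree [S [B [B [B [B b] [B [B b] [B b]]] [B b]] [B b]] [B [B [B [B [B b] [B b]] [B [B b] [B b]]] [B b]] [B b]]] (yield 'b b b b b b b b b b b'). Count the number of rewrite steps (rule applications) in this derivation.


Every bracketed nonterminal node [X ...] in the tree is produced by exactly one rule application.
Reading the tree off as a leftmost derivation:
  Step 1: S  =>  B B   (applied S -> B B)
  Step 2: B B  =>  B B B   (applied B -> B B)
  Step 3: B B B  =>  B B B B   (applied B -> B B)
  Step 4: B B B B  =>  B B B B B   (applied B -> B B)
  Step 5: B B B B B  =>  b B B B B   (applied B -> b)
  Step 6: b B B B B  =>  b B B B B B   (applied B -> B B)
  Step 7: b B B B B B  =>  b b B B B B   (applied B -> b)
  Step 8: b b B B B B  =>  b b b B B B   (applied B -> b)
  Step 9: b b b B B B  =>  b b b b B B   (applied B -> b)
  Step 10: b b b b B B  =>  b b b b b B   (applied B -> b)
  Step 11: b b b b b B  =>  b b b b b B B   (applied B -> B B)
  Step 12: b b b b b B B  =>  b b b b b B B B   (applied B -> B B)
  Step 13: b b b b b B B B  =>  b b b b b B B B B   (applied B -> B B)
  Step 14: b b b b b B B B B  =>  b b b b b B B B B B   (applied B -> B B)
  Step 15: b b b b b B B B B B  =>  b b b b b b B B B B   (applied B -> b)
  Step 16: b b b b b b B B B B  =>  b b b b b b b B B B   (applied B -> b)
  Step 17: b b b b b b b B B B  =>  b b b b b b b B B B B   (applied B -> B B)
  Step 18: b b b b b b b B B B B  =>  b b b b b b b b B B B   (applied B -> b)
  Step 19: b b b b b b b b B B B  =>  b b b b b b b b b B B   (applied B -> b)
  Step 20: b b b b b b b b b B B  =>  b b b b b b b b b b B   (applied B -> b)
  Step 21: b b b b b b b b b b B  =>  b b b b b b b b b b b   (applied B -> b)
Final yield: b b b b b b b b b b b
Total rewrite steps: 21

21


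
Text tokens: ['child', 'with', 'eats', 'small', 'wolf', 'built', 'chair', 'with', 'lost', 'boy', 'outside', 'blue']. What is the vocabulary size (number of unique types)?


Listing all tokens and tracking unique types:
  Token 1: 'child' -> NEW (unique so far: 1)
  Token 2: 'with' -> NEW (unique so far: 2)
  Token 3: 'eats' -> NEW (unique so far: 3)
  Token 4: 'small' -> NEW (unique so far: 4)
  Token 5: 'wolf' -> NEW (unique so far: 5)
  Token 6: 'built' -> NEW (unique so far: 6)
  Token 7: 'chair' -> NEW (unique so far: 7)
  Token 8: 'with' -> duplicate (unique so far: 7)
  Token 9: 'lost' -> NEW (unique so far: 8)
  Token 10: 'boy' -> NEW (unique so far: 9)
  Token 11: 'outside' -> NEW (unique so far: 10)
  Token 12: 'blue' -> NEW (unique so far: 11)
Unique types: ('blue', 'boy', 'built', 'chair', 'child', 'eats', 'lost', 'outside', 'small', 'with', 'wolf')
Vocabulary size: 11

11


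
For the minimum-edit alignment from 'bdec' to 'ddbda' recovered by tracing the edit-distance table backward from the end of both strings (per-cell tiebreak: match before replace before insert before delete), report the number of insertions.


Edit distance = 4. Backtracking from cell (4, 5) with preference match > replace > insert > delete,
then listing the resulting alignment 'bdec' -> 'ddbda' left to right:
  Step 1: replace b->d
  Step 2: keep 'd'
  Step 3: insert 'b' [insertion #1]
  Step 4: replace e->d
  Step 5: replace c->a
Total insertions: 1

1


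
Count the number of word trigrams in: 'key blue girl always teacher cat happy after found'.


Word trigrams from [9] words:
  Trigram 1: (key blue girl)
  Trigram 2: (blue girl always)
  Trigram 3: (girl always teacher)
  Trigram 4: (always teacher cat)
  Trigram 5: (teacher cat happy)
  Trigram 6: (cat happy after)
  Trigram 7: (happy after found)
Total word trigrams: 9 - 2 = 7

7


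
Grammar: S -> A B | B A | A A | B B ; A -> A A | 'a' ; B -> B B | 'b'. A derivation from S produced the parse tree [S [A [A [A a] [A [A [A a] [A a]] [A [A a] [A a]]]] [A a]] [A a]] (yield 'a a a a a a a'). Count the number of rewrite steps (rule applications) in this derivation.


Every bracketed nonterminal node [X ...] in the tree is produced by exactly one rule application.
Reading the tree off as a leftmost derivation:
  Step 1: S  =>  A A   (applied S -> A A)
  Step 2: A A  =>  A A A   (applied A -> A A)
  Step 3: A A A  =>  A A A A   (applied A -> A A)
  Step 4: A A A A  =>  a A A A   (applied A -> a)
  Step 5: a A A A  =>  a A A A A   (applied A -> A A)
  Step 6: a A A A A  =>  a A A A A A   (applied A -> A A)
  Step 7: a A A A A A  =>  a a A A A A   (applied A -> a)
  Step 8: a a A A A A  =>  a a a A A A   (applied A -> a)
  Step 9: a a a A A A  =>  a a a A A A A   (applied A -> A A)
  Step 10: a a a A A A A  =>  a a a a A A A   (applied A -> a)
  Step 11: a a a a A A A  =>  a a a a a A A   (applied A -> a)
  Step 12: a a a a a A A  =>  a a a a a a A   (applied A -> a)
  Step 13: a a a a a a A  =>  a a a a a a a   (applied A -> a)
Final yield: a a a a a a a
Total rewrite steps: 13

13


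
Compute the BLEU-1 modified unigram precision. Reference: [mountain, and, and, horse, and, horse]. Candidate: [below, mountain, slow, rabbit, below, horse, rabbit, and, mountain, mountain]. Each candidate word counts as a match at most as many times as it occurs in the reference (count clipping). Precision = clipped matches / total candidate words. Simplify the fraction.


Reference word counts: {'and': 3, 'horse': 2, 'mountain': 1}
Checking each candidate word (with clipping):
  'below' -> not in reference -> no match (matches: 0)
  'mountain' -> in reference (ref count 1, used 1/1) -> match (matches: 1)
  'slow' -> not in reference -> no match (matches: 1)
  'rabbit' -> not in reference -> no match (matches: 1)
  'below' -> not in reference -> no match (matches: 1)
  'horse' -> in reference (ref count 2, used 1/2) -> match (matches: 2)
  'rabbit' -> not in reference -> no match (matches: 2)
  'and' -> in reference (ref count 3, used 1/3) -> match (matches: 3)
  'mountain' -> ref count 1 already used up (1/1) -> clipped, no match (matches: 3)
  'mountain' -> ref count 1 already used up (1/1) -> clipped, no match (matches: 3)
Clipped matches: 3, Candidate length: 10
Precision = 3/10

3/10


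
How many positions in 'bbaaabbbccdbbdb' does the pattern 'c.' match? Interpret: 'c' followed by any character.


Pattern: c. means 'c' followed by any character.
Scanning 'bbaaabbbccdbbdb' position-by-position:
  Pos 0: window 'bb' -> no
  Pos 1: window 'ba' -> no
  Pos 2: window 'aa' -> no
  Pos 3: window 'aa' -> no
  Pos 4: window 'ab' -> no
  Pos 5: window 'bb' -> no
  Pos 6: window 'bb' -> no
  Pos 7: window 'bc' -> no
  Pos 8: window 'cc' -> MATCH
  Pos 9: window 'cd' -> MATCH
  Pos 10: window 'db' -> no
  Pos 11: window 'bb' -> no
  Pos 12: window 'bd' -> no
  Pos 13: window 'db' -> no
  Pos 14: window 'b' -> no
Total matches: 2

2


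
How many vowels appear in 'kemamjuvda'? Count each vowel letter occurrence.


Scanning each character of 'kemamjuvda':
  Position 1: 'k' -> consonant (running count: 0)
  Position 2: 'e' -> vowel (running count: 1)
  Position 3: 'm' -> consonant (running count: 1)
  Position 4: 'a' -> vowel (running count: 2)
  Position 5: 'm' -> consonant (running count: 2)
  Position 6: 'j' -> consonant (running count: 2)
  Position 7: 'u' -> vowel (running count: 3)
  Position 8: 'v' -> consonant (running count: 3)
  Position 9: 'd' -> consonant (running count: 3)
  Position 10: 'a' -> vowel (running count: 4)
Total vowels: 4

4


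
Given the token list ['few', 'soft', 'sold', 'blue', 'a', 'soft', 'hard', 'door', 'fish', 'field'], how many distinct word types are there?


Listing all tokens and tracking unique types:
  Token 1: 'few' -> NEW (unique so far: 1)
  Token 2: 'soft' -> NEW (unique so far: 2)
  Token 3: 'sold' -> NEW (unique so far: 3)
  Token 4: 'blue' -> NEW (unique so far: 4)
  Token 5: 'a' -> NEW (unique so far: 5)
  Token 6: 'soft' -> duplicate (unique so far: 5)
  Token 7: 'hard' -> NEW (unique so far: 6)
  Token 8: 'door' -> NEW (unique so far: 7)
  Token 9: 'fish' -> NEW (unique so far: 8)
  Token 10: 'field' -> NEW (unique so far: 9)
Unique types: ('a', 'blue', 'door', 'few', 'field', 'fish', 'hard', 'soft', 'sold')
Vocabulary size: 9

9


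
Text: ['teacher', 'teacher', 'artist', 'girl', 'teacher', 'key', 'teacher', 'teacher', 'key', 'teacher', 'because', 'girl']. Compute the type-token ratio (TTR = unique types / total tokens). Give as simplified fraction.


Tokens: 12
Unique types: ('artist', 'because', 'girl', 'key', 'teacher') = 5
TTR = 5/12
Already in lowest terms.

5/12


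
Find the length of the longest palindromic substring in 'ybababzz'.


Scanning 'ybababzz' for palindromic substrings.
Substring at positions 1-5: 'babab'.
Check: reverse('babab') = 'babab' -> palindrome confirmed.
Neighbouring characters ('y' / 'z') break symmetry, so it cannot extend further.
No longer palindromic substring exists; longest length = 5

5


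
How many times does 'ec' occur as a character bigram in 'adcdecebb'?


Scanning 'adcdecebb' for bigram 'ec':
  Position 0: 'ad' -> no
  Position 1: 'dc' -> no
  Position 2: 'cd' -> no
  Position 3: 'de' -> no
  Position 4: 'ec' -> MATCH
  Position 5: 'ce' -> no
  Position 6: 'eb' -> no
  Position 7: 'bb' -> no
Total matches: 1

1


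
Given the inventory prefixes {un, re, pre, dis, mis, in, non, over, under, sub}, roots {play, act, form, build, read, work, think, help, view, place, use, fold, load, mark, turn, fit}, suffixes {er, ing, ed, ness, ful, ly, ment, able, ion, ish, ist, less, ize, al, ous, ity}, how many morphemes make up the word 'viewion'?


Segmenting 'viewion' against the inventory:
  'view' -> root (morpheme 1)
  'ion' -> suffix (morpheme 2)
Total morphemes: 2

2


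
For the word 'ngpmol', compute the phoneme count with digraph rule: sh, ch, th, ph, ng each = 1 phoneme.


Parsing 'ngpmol' greedily, digraphs first:
  'ng' -> digraph (1 consonant phoneme) (phonemes so far: 1)
  'p' -> consonant phoneme (phonemes so far: 2)
  'm' -> consonant phoneme (phonemes so far: 3)
  'o' -> vowel phoneme (phonemes so far: 4)
  'l' -> consonant phoneme (phonemes so far: 5)
Total phonemes: 5

5


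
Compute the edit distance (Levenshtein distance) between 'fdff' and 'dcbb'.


Building DP table for s1='fdff' (len 4) and s2='dcbb' (len 4):
       d  c  b  b
    0  1  2  3  4
  f 1  1  2  3  4
  d 2  1  2  3  4
  f 3  2  2  3  4
  f 4  3  3  3  4
Edit distance = dp[4][4] = 4

4


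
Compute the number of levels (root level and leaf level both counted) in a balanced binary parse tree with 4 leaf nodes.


In a balanced binary tree with n leaves the deepest leaf is ceil(log2(n)) edges below the root,
so counting node levels inclusive of root and leaves gives ceil(log2(n)) + 1 levels.
log2(4) = 2.0000
ceil(2.0000) = 2
levels = 2 + 1 = 3

3


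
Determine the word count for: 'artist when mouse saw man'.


Counting words by splitting on spaces:
  Word 1: 'artist'
  Word 2: 'when'
  Word 3: 'mouse'
  Word 4: 'saw'
  Word 5: 'man'
Total words: 5

5


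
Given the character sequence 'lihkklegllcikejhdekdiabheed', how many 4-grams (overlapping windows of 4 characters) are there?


String 'lihkklegllcikejhdekdiabheed' has length L = 27.
Number of overlapping n-grams = L - n + 1
Substituting: 27 - 4 + 1 = 24

24


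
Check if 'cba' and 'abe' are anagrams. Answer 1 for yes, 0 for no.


Sort characters of 'cba': 'abc'
Sort characters of 'abe': 'abe'
Sorted forms differ -> they are NOT anagrams
Result: 0

0


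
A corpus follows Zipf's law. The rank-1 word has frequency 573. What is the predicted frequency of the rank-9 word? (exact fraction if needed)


Zipf's law: freq(rank) = f1 / rank
f1 = 573, rank = 9
freq = 573 / 9
GCD(573, 9) = 3
Simplified: 191/3

191/3


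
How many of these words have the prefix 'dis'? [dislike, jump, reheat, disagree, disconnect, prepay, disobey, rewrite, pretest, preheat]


Checking each word for prefix 'dis':
  'dislike' -> YES, starts with 'dis' (count: 1)
  'jump' -> no (count: 1)
  'reheat' -> no (count: 1)
  'disagree' -> YES, starts with 'dis' (count: 2)
  'disconnect' -> YES, starts with 'dis' (count: 3)
  'prepay' -> no (count: 3)
  'disobey' -> YES, starts with 'dis' (count: 4)
  'rewrite' -> no (count: 4)
  'pretest' -> no (count: 4)
  'preheat' -> no (count: 4)
Total with prefix 'dis': 4

4


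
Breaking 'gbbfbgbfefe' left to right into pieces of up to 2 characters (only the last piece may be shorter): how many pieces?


'gbbfbgbfefe' has 11 characters.
Chunking with max size 2:
  Chunk 1: 'gb' (positions 0-1)
  Chunk 2: 'bf' (positions 2-3)
  Chunk 3: 'bg' (positions 4-5)
  Chunk 4: 'bf' (positions 6-7)
  Chunk 5: 'ef' (positions 8-9)
  Chunk 6: 'e' (positions 10-10)
Total chunks: ceil(11 / 2) = 6

6


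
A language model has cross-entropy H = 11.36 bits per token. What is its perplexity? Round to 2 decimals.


Perplexity formula: PP = 2^H
H = 11.36
PP = 2^11.36
Decompose: 2^11.36 = 2^11 * 2^0.36
2^11 = 2048, 2^0.36 ~ 1.2834259
PP ~ 2048 * 1.2834259 = 2628.4562432
Rounded to 2 decimals: 2628.46

2628.46


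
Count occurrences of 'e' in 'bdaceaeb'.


Scanning 'bdaceaeb' for 'e':
  Position 4: 'e' -> MATCH (count: 1)
  Position 6: 'e' -> MATCH (count: 2)
Total occurrences of 'e': 2

2


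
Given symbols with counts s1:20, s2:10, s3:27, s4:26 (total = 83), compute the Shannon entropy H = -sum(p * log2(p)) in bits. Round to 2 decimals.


Computing entropy H = -sum(p_i * log2(p_i)):
  s1: p = 20/83 = 0.2410, -p*log2(p) = 0.4947
  s2: p = 10/83 = 0.1205, -p*log2(p) = 0.3678
  s3: p = 27/83 = 0.3253, -p*log2(p) = 0.5270
  s4: p = 26/83 = 0.3133, -p*log2(p) = 0.5246
H = sum of terms = 1.9141
Rounded to 2 decimals: 1.91

1.91


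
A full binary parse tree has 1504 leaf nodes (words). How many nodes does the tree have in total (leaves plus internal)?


Leaf nodes (terminals): 1504
Internal nodes = n - 1 = 1504 - 1 = 1503
Total = leaves + internal = 1504 + 1503 = 3007

3007


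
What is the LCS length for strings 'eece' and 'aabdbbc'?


DP table for LCS of 'eece' and 'aabdbbc':
       a  a  b  d  b  b  c
    0  0  0  0  0  0  0  0
  e 0  0  0  0  0  0  0  0
  e 0  0  0  0  0  0  0  0
  c 0  0  0  0  0  0  0  1
  e 0  0  0  0  0  0  0  1
LCS: 'c'
LCS length = 1

1


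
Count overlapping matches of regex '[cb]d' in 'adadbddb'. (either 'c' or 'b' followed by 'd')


Pattern: [cb]d means either 'c' or 'b' followed by 'd'.
Scanning 'adadbddb' position-by-position:
  Pos 0: window 'ad' -> no
  Pos 1: window 'da' -> no
  Pos 2: window 'ad' -> no
  Pos 3: window 'db' -> no
  Pos 4: window 'bd' -> MATCH
  Pos 5: window 'dd' -> no
  Pos 6: window 'db' -> no
  Pos 7: window 'b' -> no
Total matches: 1

1


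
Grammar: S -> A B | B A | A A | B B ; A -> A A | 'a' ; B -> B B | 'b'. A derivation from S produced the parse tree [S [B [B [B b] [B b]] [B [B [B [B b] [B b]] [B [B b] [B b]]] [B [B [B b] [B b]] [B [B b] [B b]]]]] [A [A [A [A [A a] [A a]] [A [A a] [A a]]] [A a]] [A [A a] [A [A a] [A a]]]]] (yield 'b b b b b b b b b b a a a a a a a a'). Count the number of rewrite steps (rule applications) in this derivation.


Every bracketed nonterminal node [X ...] in the tree is produced by exactly one rule application.
Reading the tree off as a leftmost derivation:
  Step 1: S  =>  B A   (applied S -> B A)
  Step 2: B A  =>  B B A   (applied B -> B B)
  Step 3: B B A  =>  B B B A   (applied B -> B B)
  Step 4: B B B A  =>  b B B A   (applied B -> b)
  Step 5: b B B A  =>  b b B A   (applied B -> b)
  Step 6: b b B A  =>  b b B B A   (applied B -> B B)
  Step 7: b b B B A  =>  b b B B B A   (applied B -> B B)
  Step 8: b b B B B A  =>  b b B B B B A   (applied B -> B B)
  Step 9: b b B B B B A  =>  b b b B B B A   (applied B -> b)
  Step 10: b b b B B B A  =>  b b b b B B A   (applied B -> b)
  Step 11: b b b b B B A  =>  b b b b B B B A   (applied B -> B B)
  Step 12: b b b b B B B A  =>  b b b b b B B A   (applied B -> b)
  Step 13: b b b b b B B A  =>  b b b b b b B A   (applied B -> b)
  Step 14: b b b b b b B A  =>  b b b b b b B B A   (applied B -> B B)
  Step 15: b b b b b b B B A  =>  b b b b b b B B B A   (applied B -> B B)
  Step 16: b b b b b b B B B A  =>  b b b b b b b B B A   (applied B -> b)
  Step 17: b b b b b b b B B A  =>  b b b b b b b b B A   (applied B -> b)
  Step 18: b b b b b b b b B A  =>  b b b b b b b b B B A   (applied B -> B B)
  Step 19: b b b b b b b b B B A  =>  b b b b b b b b b B A   (applied B -> b)
  Step 20: b b b b b b b b b B A  =>  b b b b b b b b b b A   (applied B -> b)
  Step 21: b b b b b b b b b b A  =>  b b b b b b b b b b A A   (applied A -> A A)
  Step 22: b b b b b b b b b b A A  =>  b b b b b b b b b b A A A   (applied A -> A A)
  Step 23: b b b b b b b b b b A A A  =>  b b b b b b b b b b A A A A   (applied A -> A A)
  Step 24: b b b b b b b b b b A A A A  =>  b b b b b b b b b b A A A A A   (applied A -> A A)
  Step 25: b b b b b b b b b b A A A A A  =>  b b b b b b b b b b a A A A A   (applied A -> a)
  Step 26: b b b b b b b b b b a A A A A  =>  b b b b b b b b b b a a A A A   (applied A -> a)
  Step 27: b b b b b b b b b b a a A A A  =>  b b b b b b b b b b a a A A A A   (applied A -> A A)
  Step 28: b b b b b b b b b b a a A A A A  =>  b b b b b b b b b b a a a A A A   (applied A -> a)
  Step 29: b b b b b b b b b b a a a A A A  =>  b b b b b b b b b b a a a a A A   (applied A -> a)
  Step 30: b b b b b b b b b b a a a a A A  =>  b b b b b b b b b b a a a a a A   (applied A -> a)
  Step 31: b b b b b b b b b b a a a a a A  =>  b b b b b b b b b b a a a a a A A   (applied A -> A A)
  Step 32: b b b b b b b b b b a a a a a A A  =>  b b b b b b b b b b a a a a a a A   (applied A -> a)
  Step 33: b b b b b b b b b b a a a a a a A  =>  b b b b b b b b b b a a a a a a A A   (applied A -> A A)
  Step 34: b b b b b b b b b b a a a a a a A A  =>  b b b b b b b b b b a a a a a a a A   (applied A -> a)
  Step 35: b b b b b b b b b b a a a a a a a A  =>  b b b b b b b b b b a a a a a a a a   (applied A -> a)
Final yield: b b b b b b b b b b a a a a a a a a
Total rewrite steps: 35

35


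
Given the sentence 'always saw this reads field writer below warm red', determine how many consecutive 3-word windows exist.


Word trigrams from [9] words:
  Trigram 1: (always saw this)
  Trigram 2: (saw this reads)
  Trigram 3: (this reads field)
  Trigram 4: (reads field writer)
  Trigram 5: (field writer below)
  Trigram 6: (writer below warm)
  Trigram 7: (below warm red)
Total word trigrams: 9 - 2 = 7

7


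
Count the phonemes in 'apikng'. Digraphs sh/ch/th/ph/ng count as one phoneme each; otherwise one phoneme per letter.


Parsing 'apikng' greedily, digraphs first:
  'a' -> vowel phoneme (phonemes so far: 1)
  'p' -> consonant phoneme (phonemes so far: 2)
  'i' -> vowel phoneme (phonemes so far: 3)
  'k' -> consonant phoneme (phonemes so far: 4)
  'ng' -> digraph (1 consonant phoneme) (phonemes so far: 5)
Total phonemes: 5

5


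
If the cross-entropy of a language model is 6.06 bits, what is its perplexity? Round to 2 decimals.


Perplexity formula: PP = 2^H
H = 6.06
PP = 2^6.06
Decompose: 2^6.06 = 2^6 * 2^0.06
2^6 = 64, 2^0.06 ~ 1.0424658
PP ~ 64 * 1.0424658 = 66.7178112
Rounded to 2 decimals: 66.72

66.72


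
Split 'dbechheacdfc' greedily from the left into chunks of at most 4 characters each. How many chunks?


'dbechheacdfc' has 12 characters.
Chunking with max size 4:
  Chunk 1: 'dbec' (positions 0-3)
  Chunk 2: 'hhea' (positions 4-7)
  Chunk 3: 'cdfc' (positions 8-11)
Total chunks: ceil(12 / 4) = 3

3


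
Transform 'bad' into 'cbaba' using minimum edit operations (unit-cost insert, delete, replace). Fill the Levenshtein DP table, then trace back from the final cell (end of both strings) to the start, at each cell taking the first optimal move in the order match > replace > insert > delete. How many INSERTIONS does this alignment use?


Edit distance = 3. Backtracking from cell (3, 5) with preference match > replace > insert > delete,
then listing the resulting alignment 'bad' -> 'cbaba' left to right:
  Step 1: insert 'c' [insertion #1]
  Step 2: keep 'b'
  Step 3: keep 'a'
  Step 4: insert 'b' [insertion #2]
  Step 5: replace d->a
Total insertions: 2

2


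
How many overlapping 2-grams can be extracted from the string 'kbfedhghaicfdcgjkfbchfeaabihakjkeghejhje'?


String 'kbfedhghaicfdcgjkfbchfeaabihakjkeghejhje' has length L = 40.
Number of overlapping n-grams = L - n + 1
Substituting: 40 - 2 + 1 = 39

39


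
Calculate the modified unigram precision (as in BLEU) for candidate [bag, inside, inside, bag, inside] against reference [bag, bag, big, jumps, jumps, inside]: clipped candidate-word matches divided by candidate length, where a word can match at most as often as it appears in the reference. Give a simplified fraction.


Reference word counts: {'bag': 2, 'big': 1, 'inside': 1, 'jumps': 2}
Checking each candidate word (with clipping):
  'bag' -> in reference (ref count 2, used 1/2) -> match (matches: 1)
  'inside' -> in reference (ref count 1, used 1/1) -> match (matches: 2)
  'inside' -> ref count 1 already used up (1/1) -> clipped, no match (matches: 2)
  'bag' -> in reference (ref count 2, used 2/2) -> match (matches: 3)
  'inside' -> ref count 1 already used up (1/1) -> clipped, no match (matches: 3)
Clipped matches: 3, Candidate length: 5
Precision = 3/5

3/5


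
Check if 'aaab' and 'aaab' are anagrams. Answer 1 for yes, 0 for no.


Sort characters of 'aaab': 'aaab'
Sort characters of 'aaab': 'aaab'
Sorted forms match -> they ARE anagrams
Result: 1

1


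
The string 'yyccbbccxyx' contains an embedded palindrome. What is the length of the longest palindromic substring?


Scanning 'yyccbbccxyx' for palindromic substrings.
Substring at positions 2-7: 'ccbbcc'.
Check: reverse('ccbbcc') = 'ccbbcc' -> palindrome confirmed.
Neighbouring characters ('y' / 'x') break symmetry, so it cannot extend further.
No longer palindromic substring exists; longest length = 6

6


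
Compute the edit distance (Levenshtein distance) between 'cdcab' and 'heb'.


Building DP table for s1='cdcab' (len 5) and s2='heb' (len 3):
       h  e  b
    0  1  2  3
  c 1  1  2  3
  d 2  2  2  3
  c 3  3  3  3
  a 4  4  4  4
  b 5  5  5  4
Edit distance = dp[5][3] = 4

4


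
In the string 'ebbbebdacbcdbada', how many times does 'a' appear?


Scanning 'ebbbebdacbcdbada' for 'a':
  Position 7: 'a' -> MATCH (count: 1)
  Position 13: 'a' -> MATCH (count: 2)
  Position 15: 'a' -> MATCH (count: 3)
Total occurrences of 'a': 3

3


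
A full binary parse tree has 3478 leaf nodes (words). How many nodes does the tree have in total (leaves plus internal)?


Leaf nodes (terminals): 3478
Internal nodes = n - 1 = 3478 - 1 = 3477
Total = leaves + internal = 3478 + 3477 = 6955

6955


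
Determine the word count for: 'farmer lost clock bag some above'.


Counting words by splitting on spaces:
  Word 1: 'farmer'
  Word 2: 'lost'
  Word 3: 'clock'
  Word 4: 'bag'
  Word 5: 'some'
  Word 6: 'above'
Total words: 6

6


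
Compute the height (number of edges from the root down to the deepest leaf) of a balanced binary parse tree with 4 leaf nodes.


In a balanced binary tree with n leaves the deepest leaf is ceil(log2(n)) edges below the root.
log2(4) = 2.0000
ceil(2.0000) = 2
height (edges) = 2

2


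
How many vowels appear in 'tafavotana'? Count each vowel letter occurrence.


Scanning each character of 'tafavotana':
  Position 1: 't' -> consonant (running count: 0)
  Position 2: 'a' -> vowel (running count: 1)
  Position 3: 'f' -> consonant (running count: 1)
  Position 4: 'a' -> vowel (running count: 2)
  Position 5: 'v' -> consonant (running count: 2)
  Position 6: 'o' -> vowel (running count: 3)
  Position 7: 't' -> consonant (running count: 3)
  Position 8: 'a' -> vowel (running count: 4)
  Position 9: 'n' -> consonant (running count: 4)
  Position 10: 'a' -> vowel (running count: 5)
Total vowels: 5

5


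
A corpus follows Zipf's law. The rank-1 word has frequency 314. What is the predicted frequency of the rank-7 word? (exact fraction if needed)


Zipf's law: freq(rank) = f1 / rank
f1 = 314, rank = 7
freq = 314 / 7
GCD(314, 7) = 1
Simplified: 314/7

314/7


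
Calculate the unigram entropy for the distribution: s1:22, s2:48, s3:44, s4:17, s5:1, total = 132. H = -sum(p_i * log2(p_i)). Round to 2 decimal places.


Computing entropy H = -sum(p_i * log2(p_i)):
  s1: p = 22/132 = 0.1667, -p*log2(p) = 0.4308
  s2: p = 48/132 = 0.3636, -p*log2(p) = 0.5307
  s3: p = 44/132 = 0.3333, -p*log2(p) = 0.5283
  s4: p = 17/132 = 0.1288, -p*log2(p) = 0.3808
  s5: p = 1/132 = 0.0076, -p*log2(p) = 0.0534
H = sum of terms = 1.9240
Rounded to 2 decimals: 1.92

1.92


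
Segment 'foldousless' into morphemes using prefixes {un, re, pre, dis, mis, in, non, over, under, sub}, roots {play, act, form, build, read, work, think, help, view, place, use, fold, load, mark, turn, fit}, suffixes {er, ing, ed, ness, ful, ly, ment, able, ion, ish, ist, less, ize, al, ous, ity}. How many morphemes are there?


Segmenting 'foldousless' against the inventory:
  'fold' -> root (morpheme 1)
  'ous' -> suffix (morpheme 2)
  'less' -> suffix (morpheme 3)
Total morphemes: 3

3


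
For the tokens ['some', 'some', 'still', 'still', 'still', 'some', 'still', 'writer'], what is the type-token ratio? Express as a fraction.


Tokens: 8
Unique types: ('some', 'still', 'writer') = 3
TTR = 3/8
Already in lowest terms.

3/8


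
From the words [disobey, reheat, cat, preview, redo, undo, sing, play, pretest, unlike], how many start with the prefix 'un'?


Checking each word for prefix 'un':
  'disobey' -> no (count: 0)
  'reheat' -> no (count: 0)
  'cat' -> no (count: 0)
  'preview' -> no (count: 0)
  'redo' -> no (count: 0)
  'undo' -> YES, starts with 'un' (count: 1)
  'sing' -> no (count: 1)
  'play' -> no (count: 1)
  'pretest' -> no (count: 1)
  'unlike' -> YES, starts with 'un' (count: 2)
Total with prefix 'un': 2

2


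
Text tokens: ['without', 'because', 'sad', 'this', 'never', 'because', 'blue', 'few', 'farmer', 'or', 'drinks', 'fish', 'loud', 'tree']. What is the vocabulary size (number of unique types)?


Listing all tokens and tracking unique types:
  Token 1: 'without' -> NEW (unique so far: 1)
  Token 2: 'because' -> NEW (unique so far: 2)
  Token 3: 'sad' -> NEW (unique so far: 3)
  Token 4: 'this' -> NEW (unique so far: 4)
  Token 5: 'never' -> NEW (unique so far: 5)
  Token 6: 'because' -> duplicate (unique so far: 5)
  Token 7: 'blue' -> NEW (unique so far: 6)
  Token 8: 'few' -> NEW (unique so far: 7)
  Token 9: 'farmer' -> NEW (unique so far: 8)
  Token 10: 'or' -> NEW (unique so far: 9)
  Token 11: 'drinks' -> NEW (unique so far: 10)
  Token 12: 'fish' -> NEW (unique so far: 11)
  Token 13: 'loud' -> NEW (unique so far: 12)
  Token 14: 'tree' -> NEW (unique so far: 13)
Unique types: ('because', 'blue', 'drinks', 'farmer', 'few', 'fish', 'loud', 'never', 'or', 'sad', 'this', 'tree', 'without')
Vocabulary size: 13

13


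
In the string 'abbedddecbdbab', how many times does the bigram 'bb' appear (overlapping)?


Scanning 'abbedddecbdbab' for bigram 'bb':
  Position 0: 'ab' -> no
  Position 1: 'bb' -> MATCH
  Position 2: 'be' -> no
  Position 3: 'ed' -> no
  Position 4: 'dd' -> no
  Position 5: 'dd' -> no
  Position 6: 'de' -> no
  Position 7: 'ec' -> no
  Position 8: 'cb' -> no
  Position 9: 'bd' -> no
  Position 10: 'db' -> no
  Position 11: 'ba' -> no
  Position 12: 'ab' -> no
Total matches: 1

1


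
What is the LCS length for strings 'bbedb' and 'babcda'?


DP table for LCS of 'bbedb' and 'babcda':
       b  a  b  c  d  a
    0  0  0  0  0  0  0
  b 0  1  1  1  1  1  1
  b 0  1  1  2  2  2  2
  e 0  1  1  2  2  2  2
  d 0  1  1  2  2  3  3
  b 0  1  1  2  2  3  3
LCS: 'bbd'
LCS length = 3

3


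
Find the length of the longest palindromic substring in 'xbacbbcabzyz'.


Scanning 'xbacbbcabzyz' for palindromic substrings.
Substring at positions 1-8: 'bacbbcab'.
Check: reverse('bacbbcab') = 'bacbbcab' -> palindrome confirmed.
Neighbouring characters ('x' / 'z') break symmetry, so it cannot extend further.
No longer palindromic substring exists; longest length = 8

8
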